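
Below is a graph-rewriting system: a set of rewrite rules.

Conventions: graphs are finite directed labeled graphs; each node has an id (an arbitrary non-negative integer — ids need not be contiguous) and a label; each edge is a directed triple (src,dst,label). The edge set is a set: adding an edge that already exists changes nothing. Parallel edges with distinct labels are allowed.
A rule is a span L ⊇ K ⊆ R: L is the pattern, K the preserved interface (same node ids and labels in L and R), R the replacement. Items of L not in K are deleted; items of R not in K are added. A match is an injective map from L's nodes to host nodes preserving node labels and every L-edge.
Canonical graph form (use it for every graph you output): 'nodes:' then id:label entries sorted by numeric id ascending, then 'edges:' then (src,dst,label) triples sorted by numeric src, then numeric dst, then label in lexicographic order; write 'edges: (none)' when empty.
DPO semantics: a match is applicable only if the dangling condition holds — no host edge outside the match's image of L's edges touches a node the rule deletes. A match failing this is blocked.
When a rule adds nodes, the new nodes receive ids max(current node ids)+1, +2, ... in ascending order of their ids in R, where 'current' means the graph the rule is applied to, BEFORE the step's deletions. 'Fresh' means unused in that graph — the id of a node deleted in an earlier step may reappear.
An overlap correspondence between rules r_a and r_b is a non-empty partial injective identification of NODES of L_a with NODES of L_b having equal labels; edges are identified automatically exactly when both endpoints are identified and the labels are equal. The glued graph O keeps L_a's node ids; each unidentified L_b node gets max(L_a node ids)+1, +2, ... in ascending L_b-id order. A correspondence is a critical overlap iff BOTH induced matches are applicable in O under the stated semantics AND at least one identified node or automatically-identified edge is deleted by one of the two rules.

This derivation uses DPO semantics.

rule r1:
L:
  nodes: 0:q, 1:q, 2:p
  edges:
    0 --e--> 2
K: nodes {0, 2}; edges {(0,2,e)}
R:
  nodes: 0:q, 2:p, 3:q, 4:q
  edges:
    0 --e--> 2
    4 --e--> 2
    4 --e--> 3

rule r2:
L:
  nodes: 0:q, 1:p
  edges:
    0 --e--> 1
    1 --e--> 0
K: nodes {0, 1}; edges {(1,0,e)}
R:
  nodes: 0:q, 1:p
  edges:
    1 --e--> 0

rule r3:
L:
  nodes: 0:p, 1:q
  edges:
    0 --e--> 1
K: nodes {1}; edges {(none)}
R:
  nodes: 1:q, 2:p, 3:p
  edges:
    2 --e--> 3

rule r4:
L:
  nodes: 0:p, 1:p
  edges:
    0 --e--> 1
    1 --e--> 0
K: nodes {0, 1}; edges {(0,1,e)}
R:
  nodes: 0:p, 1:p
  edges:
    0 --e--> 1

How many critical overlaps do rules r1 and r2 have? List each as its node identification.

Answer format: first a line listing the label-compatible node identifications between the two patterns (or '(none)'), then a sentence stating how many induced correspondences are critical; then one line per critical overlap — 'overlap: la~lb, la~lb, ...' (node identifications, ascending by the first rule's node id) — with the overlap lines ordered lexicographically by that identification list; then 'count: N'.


label-compatible node identifications between L(r1) and L(r2): 0~0, 1~0, 2~1
1 of the induced correspondences is a critical overlap of r1 and r2.
overlap: 0~0, 2~1
count: 1


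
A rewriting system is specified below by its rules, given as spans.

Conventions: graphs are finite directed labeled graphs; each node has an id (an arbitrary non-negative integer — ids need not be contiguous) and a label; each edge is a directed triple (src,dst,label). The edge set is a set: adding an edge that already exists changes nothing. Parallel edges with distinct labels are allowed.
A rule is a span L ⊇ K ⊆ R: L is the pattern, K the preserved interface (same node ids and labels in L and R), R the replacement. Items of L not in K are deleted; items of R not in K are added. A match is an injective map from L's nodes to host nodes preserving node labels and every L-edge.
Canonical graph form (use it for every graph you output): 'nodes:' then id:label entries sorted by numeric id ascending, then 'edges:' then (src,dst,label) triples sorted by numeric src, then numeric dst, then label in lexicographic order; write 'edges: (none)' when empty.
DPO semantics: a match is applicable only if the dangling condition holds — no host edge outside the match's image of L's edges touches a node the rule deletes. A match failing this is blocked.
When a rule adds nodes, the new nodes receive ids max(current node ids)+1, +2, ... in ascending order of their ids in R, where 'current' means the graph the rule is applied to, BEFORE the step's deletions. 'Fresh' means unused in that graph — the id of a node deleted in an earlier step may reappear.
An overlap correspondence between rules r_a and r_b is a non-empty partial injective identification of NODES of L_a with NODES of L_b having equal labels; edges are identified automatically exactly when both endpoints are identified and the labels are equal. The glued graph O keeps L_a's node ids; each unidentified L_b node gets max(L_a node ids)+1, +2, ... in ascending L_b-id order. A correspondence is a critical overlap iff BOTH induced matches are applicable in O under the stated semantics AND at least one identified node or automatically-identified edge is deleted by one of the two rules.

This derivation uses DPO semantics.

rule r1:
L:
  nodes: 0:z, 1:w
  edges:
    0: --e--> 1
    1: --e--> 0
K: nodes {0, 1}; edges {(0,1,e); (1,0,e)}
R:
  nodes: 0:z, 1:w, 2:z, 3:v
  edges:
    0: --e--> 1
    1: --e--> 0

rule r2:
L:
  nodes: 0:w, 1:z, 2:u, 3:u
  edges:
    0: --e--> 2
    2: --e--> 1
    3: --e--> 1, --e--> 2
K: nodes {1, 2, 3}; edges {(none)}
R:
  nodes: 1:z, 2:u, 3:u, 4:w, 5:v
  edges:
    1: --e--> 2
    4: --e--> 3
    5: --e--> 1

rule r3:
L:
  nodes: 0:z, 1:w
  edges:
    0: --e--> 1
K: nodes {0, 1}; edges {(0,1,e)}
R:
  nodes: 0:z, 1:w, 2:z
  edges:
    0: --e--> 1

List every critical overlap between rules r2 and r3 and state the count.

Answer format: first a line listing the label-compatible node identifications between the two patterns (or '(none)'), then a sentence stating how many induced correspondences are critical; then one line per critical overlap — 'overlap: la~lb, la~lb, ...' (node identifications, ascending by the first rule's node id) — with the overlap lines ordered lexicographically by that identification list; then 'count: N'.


label-compatible node identifications between L(r2) and L(r3): 0~1, 1~0
0 of the induced correspondences are critical overlaps of r2 and r3.
count: 0


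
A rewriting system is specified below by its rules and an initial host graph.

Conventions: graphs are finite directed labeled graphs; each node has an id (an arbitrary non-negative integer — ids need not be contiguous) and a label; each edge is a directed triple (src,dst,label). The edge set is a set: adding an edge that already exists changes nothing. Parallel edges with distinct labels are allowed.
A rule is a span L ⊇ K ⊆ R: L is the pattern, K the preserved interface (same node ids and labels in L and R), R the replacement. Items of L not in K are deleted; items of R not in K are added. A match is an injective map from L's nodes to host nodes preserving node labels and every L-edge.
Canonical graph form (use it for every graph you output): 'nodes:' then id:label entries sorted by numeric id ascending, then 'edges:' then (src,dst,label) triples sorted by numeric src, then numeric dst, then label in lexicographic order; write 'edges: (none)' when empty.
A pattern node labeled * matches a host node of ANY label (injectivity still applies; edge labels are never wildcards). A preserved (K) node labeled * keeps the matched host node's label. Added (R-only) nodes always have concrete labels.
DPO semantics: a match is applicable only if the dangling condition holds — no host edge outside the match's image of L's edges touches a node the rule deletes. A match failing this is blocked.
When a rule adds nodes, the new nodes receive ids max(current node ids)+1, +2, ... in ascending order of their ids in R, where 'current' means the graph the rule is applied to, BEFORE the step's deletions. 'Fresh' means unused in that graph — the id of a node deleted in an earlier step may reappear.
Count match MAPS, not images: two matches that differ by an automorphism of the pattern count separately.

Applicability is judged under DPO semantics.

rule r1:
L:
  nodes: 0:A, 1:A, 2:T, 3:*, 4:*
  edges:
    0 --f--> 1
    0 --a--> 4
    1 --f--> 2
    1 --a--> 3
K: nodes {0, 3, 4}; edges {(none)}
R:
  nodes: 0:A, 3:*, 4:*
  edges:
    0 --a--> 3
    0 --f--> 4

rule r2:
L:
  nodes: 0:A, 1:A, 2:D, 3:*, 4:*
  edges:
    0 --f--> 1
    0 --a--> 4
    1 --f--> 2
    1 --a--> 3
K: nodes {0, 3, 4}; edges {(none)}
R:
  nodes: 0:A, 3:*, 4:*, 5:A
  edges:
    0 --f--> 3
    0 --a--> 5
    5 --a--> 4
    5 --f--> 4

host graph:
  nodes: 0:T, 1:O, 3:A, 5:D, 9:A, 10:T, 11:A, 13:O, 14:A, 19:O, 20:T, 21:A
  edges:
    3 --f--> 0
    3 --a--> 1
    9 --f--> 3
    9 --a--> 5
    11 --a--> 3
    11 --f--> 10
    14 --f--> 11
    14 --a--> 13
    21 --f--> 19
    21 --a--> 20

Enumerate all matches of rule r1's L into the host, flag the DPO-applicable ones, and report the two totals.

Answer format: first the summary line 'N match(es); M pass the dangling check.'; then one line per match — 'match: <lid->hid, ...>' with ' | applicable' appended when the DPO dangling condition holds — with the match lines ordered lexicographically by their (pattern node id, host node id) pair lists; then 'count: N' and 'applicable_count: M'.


2 match(es); 1 pass the dangling check.
match: 0->9, 1->3, 2->0, 3->1, 4->5
match: 0->14, 1->11, 2->10, 3->3, 4->13 | applicable
count: 2
applicable_count: 1


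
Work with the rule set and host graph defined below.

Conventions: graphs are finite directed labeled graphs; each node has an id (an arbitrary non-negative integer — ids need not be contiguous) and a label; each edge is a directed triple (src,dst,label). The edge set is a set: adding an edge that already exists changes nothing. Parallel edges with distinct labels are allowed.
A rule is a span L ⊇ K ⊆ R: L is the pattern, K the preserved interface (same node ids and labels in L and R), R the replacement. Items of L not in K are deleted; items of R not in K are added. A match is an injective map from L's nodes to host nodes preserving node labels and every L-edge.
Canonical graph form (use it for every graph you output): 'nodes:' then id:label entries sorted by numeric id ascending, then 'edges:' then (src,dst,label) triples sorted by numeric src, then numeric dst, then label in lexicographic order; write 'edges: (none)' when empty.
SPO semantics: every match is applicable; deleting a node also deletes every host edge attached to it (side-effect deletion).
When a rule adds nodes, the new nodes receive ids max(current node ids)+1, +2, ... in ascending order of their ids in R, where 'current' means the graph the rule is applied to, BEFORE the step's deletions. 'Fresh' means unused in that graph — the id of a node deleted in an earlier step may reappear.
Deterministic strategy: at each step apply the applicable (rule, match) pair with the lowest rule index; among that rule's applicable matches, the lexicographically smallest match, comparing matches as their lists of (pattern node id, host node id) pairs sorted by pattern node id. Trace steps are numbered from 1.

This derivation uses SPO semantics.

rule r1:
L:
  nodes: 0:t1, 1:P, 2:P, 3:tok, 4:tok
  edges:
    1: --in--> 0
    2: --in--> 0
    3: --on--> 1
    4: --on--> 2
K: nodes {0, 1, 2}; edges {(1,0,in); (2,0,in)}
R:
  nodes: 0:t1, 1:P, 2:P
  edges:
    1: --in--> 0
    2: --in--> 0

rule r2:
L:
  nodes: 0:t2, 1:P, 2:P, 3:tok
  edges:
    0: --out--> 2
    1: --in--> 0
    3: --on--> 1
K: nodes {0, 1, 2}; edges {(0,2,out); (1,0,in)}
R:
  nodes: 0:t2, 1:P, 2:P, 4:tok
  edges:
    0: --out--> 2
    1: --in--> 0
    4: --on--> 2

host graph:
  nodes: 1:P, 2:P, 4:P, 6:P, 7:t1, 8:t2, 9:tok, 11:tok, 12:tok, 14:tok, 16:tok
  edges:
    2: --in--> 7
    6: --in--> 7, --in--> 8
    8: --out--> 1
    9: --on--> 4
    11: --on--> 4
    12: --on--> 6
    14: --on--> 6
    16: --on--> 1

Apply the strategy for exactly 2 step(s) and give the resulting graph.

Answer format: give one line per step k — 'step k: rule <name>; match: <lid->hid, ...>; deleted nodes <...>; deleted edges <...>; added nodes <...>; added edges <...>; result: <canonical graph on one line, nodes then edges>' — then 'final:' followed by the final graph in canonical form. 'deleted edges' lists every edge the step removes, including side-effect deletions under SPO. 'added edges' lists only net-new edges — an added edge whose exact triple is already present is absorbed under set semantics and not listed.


step 1: rule r2; match: 0->8, 1->6, 2->1, 3->12; deleted nodes 12; deleted edges (12,6,on); added nodes 17; added edges (17,1,on); result: nodes: 1:P, 2:P, 4:P, 6:P, 7:t1, 8:t2, 9:tok, 11:tok, 14:tok, 16:tok, 17:tok edges: (2,7,in); (6,7,in); (6,8,in); (8,1,out); (9,4,on); (11,4,on); (14,6,on); (16,1,on); (17,1,on)
step 2: rule r2; match: 0->8, 1->6, 2->1, 3->14; deleted nodes 14; deleted edges (14,6,on); added nodes 18; added edges (18,1,on); result: nodes: 1:P, 2:P, 4:P, 6:P, 7:t1, 8:t2, 9:tok, 11:tok, 16:tok, 17:tok, 18:tok edges: (2,7,in); (6,7,in); (6,8,in); (8,1,out); (9,4,on); (11,4,on); (16,1,on); (17,1,on); (18,1,on)
final:
nodes: 1:P, 2:P, 4:P, 6:P, 7:t1, 8:t2, 9:tok, 11:tok, 16:tok, 17:tok, 18:tok
edges: (2,7,in); (6,7,in); (6,8,in); (8,1,out); (9,4,on); (11,4,on); (16,1,on); (17,1,on); (18,1,on)


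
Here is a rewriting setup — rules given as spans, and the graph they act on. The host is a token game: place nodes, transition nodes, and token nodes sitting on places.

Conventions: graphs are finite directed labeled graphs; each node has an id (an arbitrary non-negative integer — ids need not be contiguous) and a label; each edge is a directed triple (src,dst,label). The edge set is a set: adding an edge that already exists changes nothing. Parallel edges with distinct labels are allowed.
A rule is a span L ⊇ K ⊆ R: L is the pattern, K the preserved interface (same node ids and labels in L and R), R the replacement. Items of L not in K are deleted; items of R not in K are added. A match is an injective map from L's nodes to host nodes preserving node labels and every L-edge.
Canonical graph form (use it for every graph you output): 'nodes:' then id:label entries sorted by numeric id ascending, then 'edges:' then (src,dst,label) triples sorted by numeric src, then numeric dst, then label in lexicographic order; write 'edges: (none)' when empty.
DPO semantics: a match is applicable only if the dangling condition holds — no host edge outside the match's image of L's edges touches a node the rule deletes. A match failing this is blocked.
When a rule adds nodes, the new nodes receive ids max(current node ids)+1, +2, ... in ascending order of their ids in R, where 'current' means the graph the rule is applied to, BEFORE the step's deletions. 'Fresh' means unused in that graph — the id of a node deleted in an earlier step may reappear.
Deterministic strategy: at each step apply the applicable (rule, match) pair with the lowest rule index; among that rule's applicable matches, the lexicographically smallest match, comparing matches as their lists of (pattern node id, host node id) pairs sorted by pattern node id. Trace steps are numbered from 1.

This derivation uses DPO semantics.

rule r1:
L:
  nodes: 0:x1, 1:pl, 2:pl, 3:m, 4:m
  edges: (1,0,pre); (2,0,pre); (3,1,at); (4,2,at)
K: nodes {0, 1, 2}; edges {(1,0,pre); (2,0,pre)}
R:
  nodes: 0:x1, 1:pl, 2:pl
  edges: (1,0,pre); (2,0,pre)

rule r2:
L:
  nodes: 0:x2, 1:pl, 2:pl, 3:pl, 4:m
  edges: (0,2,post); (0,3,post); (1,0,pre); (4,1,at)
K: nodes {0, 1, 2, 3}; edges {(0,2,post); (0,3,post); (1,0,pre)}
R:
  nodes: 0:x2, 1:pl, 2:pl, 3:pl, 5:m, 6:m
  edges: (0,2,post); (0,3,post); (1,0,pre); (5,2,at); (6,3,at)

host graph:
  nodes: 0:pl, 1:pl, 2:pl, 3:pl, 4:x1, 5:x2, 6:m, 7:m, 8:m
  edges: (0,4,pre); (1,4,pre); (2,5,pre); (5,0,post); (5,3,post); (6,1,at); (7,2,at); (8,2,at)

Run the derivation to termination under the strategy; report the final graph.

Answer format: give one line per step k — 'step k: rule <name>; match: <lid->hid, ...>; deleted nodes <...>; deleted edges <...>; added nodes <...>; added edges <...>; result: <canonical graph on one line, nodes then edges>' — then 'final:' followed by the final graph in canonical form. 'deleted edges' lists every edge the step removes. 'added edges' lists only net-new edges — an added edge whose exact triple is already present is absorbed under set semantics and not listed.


step 1: rule r2; match: 0->5, 1->2, 2->0, 3->3, 4->7; deleted nodes 7; deleted edges (7,2,at); added nodes 9, 10; added edges (9,0,at); (10,3,at); result: nodes: 0:pl, 1:pl, 2:pl, 3:pl, 4:x1, 5:x2, 6:m, 8:m, 9:m, 10:m edges: (0,4,pre); (1,4,pre); (2,5,pre); (5,0,post); (5,3,post); (6,1,at); (8,2,at); (9,0,at); (10,3,at)
step 2: rule r1; match: 0->4, 1->0, 2->1, 3->9, 4->6; deleted nodes 6, 9; deleted edges (6,1,at); (9,0,at); added nodes (none); added edges (none); result: nodes: 0:pl, 1:pl, 2:pl, 3:pl, 4:x1, 5:x2, 8:m, 10:m edges: (0,4,pre); (1,4,pre); (2,5,pre); (5,0,post); (5,3,post); (8,2,at); (10,3,at)
step 3: rule r2; match: 0->5, 1->2, 2->0, 3->3, 4->8; deleted nodes 8; deleted edges (8,2,at); added nodes 11, 12; added edges (11,0,at); (12,3,at); result: nodes: 0:pl, 1:pl, 2:pl, 3:pl, 4:x1, 5:x2, 10:m, 11:m, 12:m edges: (0,4,pre); (1,4,pre); (2,5,pre); (5,0,post); (5,3,post); (10,3,at); (11,0,at); (12,3,at)
final:
nodes: 0:pl, 1:pl, 2:pl, 3:pl, 4:x1, 5:x2, 10:m, 11:m, 12:m
edges: (0,4,pre); (1,4,pre); (2,5,pre); (5,0,post); (5,3,post); (10,3,at); (11,0,at); (12,3,at)


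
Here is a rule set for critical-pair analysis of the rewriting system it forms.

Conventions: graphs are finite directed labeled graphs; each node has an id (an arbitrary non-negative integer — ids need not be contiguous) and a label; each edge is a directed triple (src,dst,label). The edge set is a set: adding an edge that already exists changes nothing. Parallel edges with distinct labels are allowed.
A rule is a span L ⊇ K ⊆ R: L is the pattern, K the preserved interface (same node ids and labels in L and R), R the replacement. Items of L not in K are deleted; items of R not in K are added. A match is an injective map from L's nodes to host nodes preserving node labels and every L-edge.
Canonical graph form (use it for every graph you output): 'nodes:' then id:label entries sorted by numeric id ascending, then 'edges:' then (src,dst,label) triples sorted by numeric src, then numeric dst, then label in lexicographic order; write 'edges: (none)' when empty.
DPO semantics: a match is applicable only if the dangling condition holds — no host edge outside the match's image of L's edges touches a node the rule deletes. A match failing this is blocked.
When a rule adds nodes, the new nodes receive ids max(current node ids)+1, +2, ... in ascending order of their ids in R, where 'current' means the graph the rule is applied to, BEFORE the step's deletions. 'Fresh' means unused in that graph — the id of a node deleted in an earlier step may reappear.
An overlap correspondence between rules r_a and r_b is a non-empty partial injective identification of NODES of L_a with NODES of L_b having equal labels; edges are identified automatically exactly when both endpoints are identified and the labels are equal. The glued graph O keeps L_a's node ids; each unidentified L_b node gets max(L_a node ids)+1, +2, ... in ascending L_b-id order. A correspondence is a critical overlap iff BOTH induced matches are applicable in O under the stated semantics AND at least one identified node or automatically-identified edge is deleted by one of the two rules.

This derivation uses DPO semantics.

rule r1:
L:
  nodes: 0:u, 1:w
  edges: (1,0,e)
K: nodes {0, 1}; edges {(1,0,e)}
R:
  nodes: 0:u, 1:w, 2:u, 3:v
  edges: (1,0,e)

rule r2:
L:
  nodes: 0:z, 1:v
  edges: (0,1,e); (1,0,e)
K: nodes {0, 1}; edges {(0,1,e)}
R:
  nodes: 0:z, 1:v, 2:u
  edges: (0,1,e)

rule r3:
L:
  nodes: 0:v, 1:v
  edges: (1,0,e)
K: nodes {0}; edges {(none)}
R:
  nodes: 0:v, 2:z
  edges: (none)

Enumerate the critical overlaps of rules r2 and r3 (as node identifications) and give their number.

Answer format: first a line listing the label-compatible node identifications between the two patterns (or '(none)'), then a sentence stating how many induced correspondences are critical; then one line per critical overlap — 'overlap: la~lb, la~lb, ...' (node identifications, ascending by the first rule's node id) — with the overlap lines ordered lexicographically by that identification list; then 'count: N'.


label-compatible node identifications between L(r2) and L(r3): 1~0, 1~1
0 of the induced correspondences are critical overlaps of r2 and r3.
count: 0


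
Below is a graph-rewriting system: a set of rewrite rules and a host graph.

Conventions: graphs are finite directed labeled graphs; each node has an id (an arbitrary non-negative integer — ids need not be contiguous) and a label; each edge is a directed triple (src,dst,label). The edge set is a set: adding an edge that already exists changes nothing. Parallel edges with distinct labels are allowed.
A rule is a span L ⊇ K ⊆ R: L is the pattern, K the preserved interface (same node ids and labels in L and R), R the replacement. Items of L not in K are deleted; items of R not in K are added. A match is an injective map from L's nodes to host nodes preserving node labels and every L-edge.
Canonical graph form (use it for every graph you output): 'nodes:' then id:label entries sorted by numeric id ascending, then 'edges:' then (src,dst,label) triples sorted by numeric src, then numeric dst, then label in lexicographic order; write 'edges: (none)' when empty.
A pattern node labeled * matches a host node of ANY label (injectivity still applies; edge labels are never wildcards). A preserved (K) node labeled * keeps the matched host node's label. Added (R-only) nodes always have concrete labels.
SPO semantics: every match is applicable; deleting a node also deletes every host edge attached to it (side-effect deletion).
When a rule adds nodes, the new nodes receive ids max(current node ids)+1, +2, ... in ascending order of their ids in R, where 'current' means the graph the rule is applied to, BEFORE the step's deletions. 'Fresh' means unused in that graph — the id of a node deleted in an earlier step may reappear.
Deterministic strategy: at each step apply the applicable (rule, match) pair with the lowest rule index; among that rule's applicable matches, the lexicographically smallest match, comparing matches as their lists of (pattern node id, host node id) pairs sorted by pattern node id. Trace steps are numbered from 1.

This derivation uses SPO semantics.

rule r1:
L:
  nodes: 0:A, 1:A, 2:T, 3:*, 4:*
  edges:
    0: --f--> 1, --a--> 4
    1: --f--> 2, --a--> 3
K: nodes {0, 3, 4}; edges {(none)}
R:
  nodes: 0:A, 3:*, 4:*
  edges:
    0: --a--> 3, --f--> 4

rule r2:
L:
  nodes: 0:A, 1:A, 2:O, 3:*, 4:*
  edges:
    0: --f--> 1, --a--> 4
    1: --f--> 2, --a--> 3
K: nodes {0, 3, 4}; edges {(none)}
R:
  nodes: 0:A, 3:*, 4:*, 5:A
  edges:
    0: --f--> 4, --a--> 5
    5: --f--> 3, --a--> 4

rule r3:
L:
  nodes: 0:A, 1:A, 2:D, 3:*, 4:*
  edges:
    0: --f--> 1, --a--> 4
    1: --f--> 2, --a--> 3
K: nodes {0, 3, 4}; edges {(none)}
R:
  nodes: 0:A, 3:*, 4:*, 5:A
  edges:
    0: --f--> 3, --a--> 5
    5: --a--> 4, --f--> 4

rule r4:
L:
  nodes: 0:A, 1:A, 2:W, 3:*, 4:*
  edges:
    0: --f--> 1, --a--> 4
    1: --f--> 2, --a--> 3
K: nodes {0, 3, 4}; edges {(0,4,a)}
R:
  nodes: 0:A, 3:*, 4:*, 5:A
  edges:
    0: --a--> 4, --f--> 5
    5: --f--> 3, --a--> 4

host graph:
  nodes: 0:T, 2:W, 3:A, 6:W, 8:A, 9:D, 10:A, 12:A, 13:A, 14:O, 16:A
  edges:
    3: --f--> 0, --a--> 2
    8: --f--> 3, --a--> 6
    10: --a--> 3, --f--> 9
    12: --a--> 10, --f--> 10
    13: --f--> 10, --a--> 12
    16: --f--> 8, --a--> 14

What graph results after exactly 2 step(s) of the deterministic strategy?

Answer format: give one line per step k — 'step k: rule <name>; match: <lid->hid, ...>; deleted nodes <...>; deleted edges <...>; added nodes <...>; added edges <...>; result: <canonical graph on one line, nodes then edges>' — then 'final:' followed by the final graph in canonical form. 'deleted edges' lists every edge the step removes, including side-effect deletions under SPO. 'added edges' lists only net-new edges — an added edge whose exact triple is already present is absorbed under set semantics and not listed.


step 1: rule r1; match: 0->8, 1->3, 2->0, 3->2, 4->6; deleted nodes 0, 3; deleted edges (3,0,f); (3,2,a); (8,3,f); (8,6,a); (10,3,a); added nodes (none); added edges (8,2,a); (8,6,f); result: nodes: 2:W, 6:W, 8:A, 9:D, 10:A, 12:A, 13:A, 14:O, 16:A edges: (8,2,a); (8,6,f); (10,9,f); (12,10,a); (12,10,f); (13,10,f); (13,12,a); (16,8,f); (16,14,a)
step 2: rule r4; match: 0->16, 1->8, 2->6, 3->2, 4->14; deleted nodes 6, 8; deleted edges (8,2,a); (8,6,f); (16,8,f); added nodes 17; added edges (16,17,f); (17,2,f); (17,14,a); result: nodes: 2:W, 9:D, 10:A, 12:A, 13:A, 14:O, 16:A, 17:A edges: (10,9,f); (12,10,a); (12,10,f); (13,10,f); (13,12,a); (16,14,a); (16,17,f); (17,2,f); (17,14,a)
final:
nodes: 2:W, 9:D, 10:A, 12:A, 13:A, 14:O, 16:A, 17:A
edges: (10,9,f); (12,10,a); (12,10,f); (13,10,f); (13,12,a); (16,14,a); (16,17,f); (17,2,f); (17,14,a)


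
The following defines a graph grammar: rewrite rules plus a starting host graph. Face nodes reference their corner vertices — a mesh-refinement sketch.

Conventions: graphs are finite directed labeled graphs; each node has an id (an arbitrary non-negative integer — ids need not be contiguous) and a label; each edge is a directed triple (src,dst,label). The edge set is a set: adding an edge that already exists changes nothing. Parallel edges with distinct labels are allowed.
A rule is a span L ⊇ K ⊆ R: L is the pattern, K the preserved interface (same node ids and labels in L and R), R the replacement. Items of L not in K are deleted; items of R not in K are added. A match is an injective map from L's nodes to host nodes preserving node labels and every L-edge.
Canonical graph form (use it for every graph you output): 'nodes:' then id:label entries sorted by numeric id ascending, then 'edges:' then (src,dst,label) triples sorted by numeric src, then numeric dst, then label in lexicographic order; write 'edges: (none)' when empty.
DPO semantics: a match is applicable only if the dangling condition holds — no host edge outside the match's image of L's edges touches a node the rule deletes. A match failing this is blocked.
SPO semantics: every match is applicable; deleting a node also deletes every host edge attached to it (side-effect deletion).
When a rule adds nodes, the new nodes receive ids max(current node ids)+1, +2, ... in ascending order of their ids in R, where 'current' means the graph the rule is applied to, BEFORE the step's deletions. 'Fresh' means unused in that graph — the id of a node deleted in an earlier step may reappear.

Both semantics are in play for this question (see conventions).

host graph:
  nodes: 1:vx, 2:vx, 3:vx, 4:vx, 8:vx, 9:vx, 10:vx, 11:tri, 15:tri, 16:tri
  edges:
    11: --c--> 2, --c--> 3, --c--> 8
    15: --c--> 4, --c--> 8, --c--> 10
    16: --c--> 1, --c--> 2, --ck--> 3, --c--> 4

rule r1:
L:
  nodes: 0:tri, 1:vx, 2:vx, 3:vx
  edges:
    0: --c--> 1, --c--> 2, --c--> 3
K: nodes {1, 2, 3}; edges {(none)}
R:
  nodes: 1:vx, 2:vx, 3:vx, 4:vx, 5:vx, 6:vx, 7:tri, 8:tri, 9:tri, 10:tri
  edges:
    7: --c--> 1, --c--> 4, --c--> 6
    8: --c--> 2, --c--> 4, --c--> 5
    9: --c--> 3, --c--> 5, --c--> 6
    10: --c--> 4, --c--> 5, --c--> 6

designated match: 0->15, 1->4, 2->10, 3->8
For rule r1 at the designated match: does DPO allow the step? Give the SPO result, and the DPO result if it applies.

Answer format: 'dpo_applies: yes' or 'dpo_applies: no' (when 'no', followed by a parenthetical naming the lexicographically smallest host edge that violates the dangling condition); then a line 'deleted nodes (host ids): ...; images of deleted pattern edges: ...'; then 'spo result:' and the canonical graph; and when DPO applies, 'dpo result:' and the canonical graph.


dpo_applies: yes
deleted nodes (host ids): 15; images of deleted pattern edges: (15,4,c); (15,8,c); (15,10,c)
spo result:
nodes: 1:vx, 2:vx, 3:vx, 4:vx, 8:vx, 9:vx, 10:vx, 11:tri, 16:tri, 17:vx, 18:vx, 19:vx, 20:tri, 21:tri, 22:tri, 23:tri
edges: (11,2,c); (11,3,c); (11,8,c); (16,1,c); (16,2,c); (16,3,ck); (16,4,c); (20,4,c); (20,17,c); (20,19,c); (21,10,c); (21,17,c); (21,18,c); (22,8,c); (22,18,c); (22,19,c); (23,17,c); (23,18,c); (23,19,c)
dpo result:
nodes: 1:vx, 2:vx, 3:vx, 4:vx, 8:vx, 9:vx, 10:vx, 11:tri, 16:tri, 17:vx, 18:vx, 19:vx, 20:tri, 21:tri, 22:tri, 23:tri
edges: (11,2,c); (11,3,c); (11,8,c); (16,1,c); (16,2,c); (16,3,ck); (16,4,c); (20,4,c); (20,17,c); (20,19,c); (21,10,c); (21,17,c); (21,18,c); (22,8,c); (22,18,c); (22,19,c); (23,17,c); (23,18,c); (23,19,c)


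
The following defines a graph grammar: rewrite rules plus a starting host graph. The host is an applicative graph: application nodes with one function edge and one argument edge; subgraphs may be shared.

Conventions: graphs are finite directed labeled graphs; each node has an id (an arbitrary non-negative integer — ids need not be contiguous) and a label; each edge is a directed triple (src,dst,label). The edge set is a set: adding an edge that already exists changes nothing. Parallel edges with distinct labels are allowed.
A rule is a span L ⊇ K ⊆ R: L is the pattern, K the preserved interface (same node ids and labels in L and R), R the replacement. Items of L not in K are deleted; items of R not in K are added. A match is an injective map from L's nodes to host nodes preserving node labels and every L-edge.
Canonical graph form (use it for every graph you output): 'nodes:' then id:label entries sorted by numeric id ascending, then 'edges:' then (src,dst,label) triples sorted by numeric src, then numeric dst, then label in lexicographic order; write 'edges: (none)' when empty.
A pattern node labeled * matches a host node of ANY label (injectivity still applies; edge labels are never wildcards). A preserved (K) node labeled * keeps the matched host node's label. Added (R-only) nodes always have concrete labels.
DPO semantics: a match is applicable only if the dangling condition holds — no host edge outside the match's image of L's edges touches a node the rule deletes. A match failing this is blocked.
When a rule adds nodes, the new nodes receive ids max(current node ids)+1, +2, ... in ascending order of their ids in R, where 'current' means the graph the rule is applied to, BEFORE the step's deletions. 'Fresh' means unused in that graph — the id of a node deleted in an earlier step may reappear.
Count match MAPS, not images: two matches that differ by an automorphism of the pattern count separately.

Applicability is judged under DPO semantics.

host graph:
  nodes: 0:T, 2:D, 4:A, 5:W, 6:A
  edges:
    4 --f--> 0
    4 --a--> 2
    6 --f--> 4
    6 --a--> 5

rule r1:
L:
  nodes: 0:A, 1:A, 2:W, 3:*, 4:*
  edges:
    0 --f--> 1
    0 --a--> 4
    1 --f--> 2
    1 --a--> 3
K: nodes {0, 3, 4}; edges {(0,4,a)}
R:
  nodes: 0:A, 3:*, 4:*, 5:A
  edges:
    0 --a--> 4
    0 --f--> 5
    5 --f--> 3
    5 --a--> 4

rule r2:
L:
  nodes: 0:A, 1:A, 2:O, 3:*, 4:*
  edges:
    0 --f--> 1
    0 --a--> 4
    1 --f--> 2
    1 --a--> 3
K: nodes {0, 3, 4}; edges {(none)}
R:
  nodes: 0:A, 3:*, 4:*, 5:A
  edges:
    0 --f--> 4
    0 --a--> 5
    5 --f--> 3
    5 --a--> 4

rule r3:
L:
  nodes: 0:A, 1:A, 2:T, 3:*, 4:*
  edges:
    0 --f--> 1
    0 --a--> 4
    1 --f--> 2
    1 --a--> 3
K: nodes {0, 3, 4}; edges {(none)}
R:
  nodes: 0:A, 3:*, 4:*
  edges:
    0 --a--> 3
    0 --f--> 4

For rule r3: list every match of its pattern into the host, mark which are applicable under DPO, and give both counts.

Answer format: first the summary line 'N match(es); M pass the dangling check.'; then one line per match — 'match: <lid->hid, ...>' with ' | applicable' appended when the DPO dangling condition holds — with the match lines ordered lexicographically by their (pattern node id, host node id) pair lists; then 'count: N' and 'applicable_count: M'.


1 match(es); 1 pass the dangling check.
match: 0->6, 1->4, 2->0, 3->2, 4->5 | applicable
count: 1
applicable_count: 1


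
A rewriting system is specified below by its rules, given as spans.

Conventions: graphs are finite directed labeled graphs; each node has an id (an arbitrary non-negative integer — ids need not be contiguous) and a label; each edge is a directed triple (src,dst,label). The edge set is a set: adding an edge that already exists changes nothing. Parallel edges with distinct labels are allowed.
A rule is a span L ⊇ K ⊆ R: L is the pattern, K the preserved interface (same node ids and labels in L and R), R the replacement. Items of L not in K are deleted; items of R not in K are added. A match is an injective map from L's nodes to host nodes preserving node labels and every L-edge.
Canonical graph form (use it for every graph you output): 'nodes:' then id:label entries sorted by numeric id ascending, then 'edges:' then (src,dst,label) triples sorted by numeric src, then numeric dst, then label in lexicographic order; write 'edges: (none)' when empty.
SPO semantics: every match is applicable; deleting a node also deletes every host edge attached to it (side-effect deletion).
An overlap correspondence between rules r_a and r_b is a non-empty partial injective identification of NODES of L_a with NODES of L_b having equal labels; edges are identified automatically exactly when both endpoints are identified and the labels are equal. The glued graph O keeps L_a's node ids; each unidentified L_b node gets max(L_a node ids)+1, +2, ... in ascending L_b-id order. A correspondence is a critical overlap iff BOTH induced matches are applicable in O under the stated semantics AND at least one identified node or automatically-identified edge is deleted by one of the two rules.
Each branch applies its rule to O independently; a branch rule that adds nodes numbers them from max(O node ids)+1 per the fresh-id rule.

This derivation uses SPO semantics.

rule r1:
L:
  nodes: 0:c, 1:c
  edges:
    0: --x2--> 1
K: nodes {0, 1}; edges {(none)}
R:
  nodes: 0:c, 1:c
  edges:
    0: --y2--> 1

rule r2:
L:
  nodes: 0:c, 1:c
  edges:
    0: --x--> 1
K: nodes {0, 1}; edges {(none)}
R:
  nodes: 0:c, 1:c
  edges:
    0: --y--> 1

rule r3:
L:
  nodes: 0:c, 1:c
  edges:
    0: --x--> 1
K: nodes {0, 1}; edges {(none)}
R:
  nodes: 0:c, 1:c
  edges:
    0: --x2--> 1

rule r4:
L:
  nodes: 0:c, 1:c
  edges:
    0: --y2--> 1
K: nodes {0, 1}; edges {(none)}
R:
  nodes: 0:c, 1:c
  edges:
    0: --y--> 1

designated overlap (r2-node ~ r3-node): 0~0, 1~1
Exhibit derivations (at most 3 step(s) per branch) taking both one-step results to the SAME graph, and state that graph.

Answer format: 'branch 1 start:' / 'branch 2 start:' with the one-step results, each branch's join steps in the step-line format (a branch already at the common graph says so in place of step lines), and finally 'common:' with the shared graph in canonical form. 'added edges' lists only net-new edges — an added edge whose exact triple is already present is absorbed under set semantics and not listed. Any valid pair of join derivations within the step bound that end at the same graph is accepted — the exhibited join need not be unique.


branch 1 start:
nodes: 0:c, 1:c
edges: (0,1,y)
branch 2 start:
nodes: 0:c, 1:c
edges: (0,1,x2)
branch 1: already at the common graph (0 steps)
branch 2 step 1: rule r1; match: 0->0, 1->1; deleted nodes (none); deleted edges (0,1,x2); added nodes (none); added edges (0,1,y2); result: nodes: 0:c, 1:c edges: (0,1,y2)
branch 2 step 2: rule r4; match: 0->0, 1->1; deleted nodes (none); deleted edges (0,1,y2); added nodes (none); added edges (0,1,y); result: nodes: 0:c, 1:c edges: (0,1,y)
common:
nodes: 0:c, 1:c
edges: (0,1,y)


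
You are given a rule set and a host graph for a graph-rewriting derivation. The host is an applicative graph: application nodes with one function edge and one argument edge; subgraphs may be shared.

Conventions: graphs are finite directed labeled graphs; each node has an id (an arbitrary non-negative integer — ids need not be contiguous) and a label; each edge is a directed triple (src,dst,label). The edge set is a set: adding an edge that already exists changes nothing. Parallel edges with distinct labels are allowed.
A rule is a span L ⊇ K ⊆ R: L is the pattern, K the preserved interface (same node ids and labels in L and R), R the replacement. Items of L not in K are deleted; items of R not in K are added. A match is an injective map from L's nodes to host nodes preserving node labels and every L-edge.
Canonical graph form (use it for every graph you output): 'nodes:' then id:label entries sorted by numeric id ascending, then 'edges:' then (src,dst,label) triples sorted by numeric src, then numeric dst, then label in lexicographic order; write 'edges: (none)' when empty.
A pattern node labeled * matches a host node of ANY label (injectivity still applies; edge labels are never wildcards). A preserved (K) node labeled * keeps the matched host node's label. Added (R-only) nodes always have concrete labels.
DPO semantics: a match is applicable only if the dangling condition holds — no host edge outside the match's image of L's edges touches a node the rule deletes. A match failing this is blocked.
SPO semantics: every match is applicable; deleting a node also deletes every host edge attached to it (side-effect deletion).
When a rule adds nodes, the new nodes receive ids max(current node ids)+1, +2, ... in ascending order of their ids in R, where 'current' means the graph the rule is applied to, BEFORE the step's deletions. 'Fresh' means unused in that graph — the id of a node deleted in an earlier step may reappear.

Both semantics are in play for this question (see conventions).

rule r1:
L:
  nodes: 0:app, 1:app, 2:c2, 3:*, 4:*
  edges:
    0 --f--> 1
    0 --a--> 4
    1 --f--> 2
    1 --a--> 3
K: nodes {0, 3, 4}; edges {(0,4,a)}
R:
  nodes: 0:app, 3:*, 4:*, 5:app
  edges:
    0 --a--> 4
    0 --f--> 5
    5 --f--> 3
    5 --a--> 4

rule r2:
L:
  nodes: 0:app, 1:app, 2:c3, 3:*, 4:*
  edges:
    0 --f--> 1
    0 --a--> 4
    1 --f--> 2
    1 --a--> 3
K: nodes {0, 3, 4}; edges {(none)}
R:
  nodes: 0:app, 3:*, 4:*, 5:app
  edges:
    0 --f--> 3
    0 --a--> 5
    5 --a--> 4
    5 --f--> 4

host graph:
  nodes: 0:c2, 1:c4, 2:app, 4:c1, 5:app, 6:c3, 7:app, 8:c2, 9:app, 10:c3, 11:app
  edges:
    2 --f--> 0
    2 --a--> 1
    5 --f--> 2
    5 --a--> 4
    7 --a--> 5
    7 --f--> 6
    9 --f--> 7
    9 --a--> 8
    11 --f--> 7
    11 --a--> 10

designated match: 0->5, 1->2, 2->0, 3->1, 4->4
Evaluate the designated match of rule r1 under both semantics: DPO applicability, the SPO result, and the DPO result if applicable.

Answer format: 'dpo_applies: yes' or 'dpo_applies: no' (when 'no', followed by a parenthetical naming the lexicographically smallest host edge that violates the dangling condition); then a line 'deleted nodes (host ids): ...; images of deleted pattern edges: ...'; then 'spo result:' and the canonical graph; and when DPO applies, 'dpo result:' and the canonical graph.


dpo_applies: yes
deleted nodes (host ids): 0, 2; images of deleted pattern edges: (2,0,f); (2,1,a); (5,2,f)
spo result:
nodes: 1:c4, 4:c1, 5:app, 6:c3, 7:app, 8:c2, 9:app, 10:c3, 11:app, 12:app
edges: (5,4,a); (5,12,f); (7,5,a); (7,6,f); (9,7,f); (9,8,a); (11,7,f); (11,10,a); (12,1,f); (12,4,a)
dpo result:
nodes: 1:c4, 4:c1, 5:app, 6:c3, 7:app, 8:c2, 9:app, 10:c3, 11:app, 12:app
edges: (5,4,a); (5,12,f); (7,5,a); (7,6,f); (9,7,f); (9,8,a); (11,7,f); (11,10,a); (12,1,f); (12,4,a)


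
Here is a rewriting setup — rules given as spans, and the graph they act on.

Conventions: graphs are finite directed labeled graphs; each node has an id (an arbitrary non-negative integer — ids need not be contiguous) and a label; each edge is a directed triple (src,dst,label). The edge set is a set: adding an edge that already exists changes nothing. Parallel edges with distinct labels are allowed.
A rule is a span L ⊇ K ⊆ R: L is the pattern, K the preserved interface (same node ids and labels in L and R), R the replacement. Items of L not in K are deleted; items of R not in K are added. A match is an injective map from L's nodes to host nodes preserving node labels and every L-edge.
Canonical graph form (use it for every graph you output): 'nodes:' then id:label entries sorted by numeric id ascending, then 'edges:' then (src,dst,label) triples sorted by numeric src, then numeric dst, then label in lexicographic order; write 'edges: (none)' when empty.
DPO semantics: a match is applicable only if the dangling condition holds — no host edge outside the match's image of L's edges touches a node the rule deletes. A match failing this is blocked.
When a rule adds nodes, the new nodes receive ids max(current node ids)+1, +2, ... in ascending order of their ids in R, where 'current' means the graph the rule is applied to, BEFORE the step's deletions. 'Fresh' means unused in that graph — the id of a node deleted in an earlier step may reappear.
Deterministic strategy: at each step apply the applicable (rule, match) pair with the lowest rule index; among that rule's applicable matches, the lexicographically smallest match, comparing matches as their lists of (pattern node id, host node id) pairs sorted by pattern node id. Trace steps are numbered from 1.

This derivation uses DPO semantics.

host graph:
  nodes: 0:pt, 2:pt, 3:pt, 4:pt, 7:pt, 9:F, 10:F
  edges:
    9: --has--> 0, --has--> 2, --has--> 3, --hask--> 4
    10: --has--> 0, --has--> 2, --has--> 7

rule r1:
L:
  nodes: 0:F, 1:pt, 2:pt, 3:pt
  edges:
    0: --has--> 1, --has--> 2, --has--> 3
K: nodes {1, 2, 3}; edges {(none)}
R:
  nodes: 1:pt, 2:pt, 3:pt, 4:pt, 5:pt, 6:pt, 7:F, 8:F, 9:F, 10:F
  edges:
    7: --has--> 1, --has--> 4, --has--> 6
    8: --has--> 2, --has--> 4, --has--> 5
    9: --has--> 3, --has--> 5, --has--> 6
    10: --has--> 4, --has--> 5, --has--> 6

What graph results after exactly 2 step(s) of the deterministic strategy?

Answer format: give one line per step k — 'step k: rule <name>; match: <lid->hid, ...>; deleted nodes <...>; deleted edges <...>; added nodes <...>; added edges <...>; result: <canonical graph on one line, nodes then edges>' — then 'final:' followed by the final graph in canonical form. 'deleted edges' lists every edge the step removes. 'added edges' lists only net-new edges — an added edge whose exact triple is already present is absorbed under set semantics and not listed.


step 1: rule r1; match: 0->10, 1->0, 2->2, 3->7; deleted nodes 10; deleted edges (10,0,has); (10,2,has); (10,7,has); added nodes 11, 12, 13, 14, 15, 16, 17; added edges (14,0,has); (14,11,has); (14,13,has); (15,2,has); (15,11,has); (15,12,has); (16,7,has); (16,12,has); (16,13,has); (17,11,has); (17,12,has); (17,13,has); result: nodes: 0:pt, 2:pt, 3:pt, 4:pt, 7:pt, 9:F, 11:pt, 12:pt, 13:pt, 14:F, 15:F, 16:F, 17:F edges: (9,0,has); (9,2,has); (9,3,has); (9,4,hask); (14,0,has); (14,11,has); (14,13,has); (15,2,has); (15,11,has); (15,12,has); (16,7,has); (16,12,has); (16,13,has); (17,11,has); (17,12,has); (17,13,has)
step 2: rule r1; match: 0->14, 1->0, 2->11, 3->13; deleted nodes 14; deleted edges (14,0,has); (14,11,has); (14,13,has); added nodes 18, 19, 20, 21, 22, 23, 24; added edges (21,0,has); (21,18,has); (21,20,has); (22,11,has); (22,18,has); (22,19,has); (23,13,has); (23,19,has); (23,20,has); (24,18,has); (24,19,has); (24,20,has); result: nodes: 0:pt, 2:pt, 3:pt, 4:pt, 7:pt, 9:F, 11:pt, 12:pt, 13:pt, 15:F, 16:F, 17:F, 18:pt, 19:pt, 20:pt, 21:F, 22:F, 23:F, 24:F edges: (9,0,has); (9,2,has); (9,3,has); (9,4,hask); (15,2,has); (15,11,has); (15,12,has); (16,7,has); (16,12,has); (16,13,has); (17,11,has); (17,12,has); (17,13,has); (21,0,has); (21,18,has); (21,20,has); (22,11,has); (22,18,has); (22,19,has); (23,13,has); (23,19,has); (23,20,has); (24,18,has); (24,19,has); (24,20,has)
final:
nodes: 0:pt, 2:pt, 3:pt, 4:pt, 7:pt, 9:F, 11:pt, 12:pt, 13:pt, 15:F, 16:F, 17:F, 18:pt, 19:pt, 20:pt, 21:F, 22:F, 23:F, 24:F
edges: (9,0,has); (9,2,has); (9,3,has); (9,4,hask); (15,2,has); (15,11,has); (15,12,has); (16,7,has); (16,12,has); (16,13,has); (17,11,has); (17,12,has); (17,13,has); (21,0,has); (21,18,has); (21,20,has); (22,11,has); (22,18,has); (22,19,has); (23,13,has); (23,19,has); (23,20,has); (24,18,has); (24,19,has); (24,20,has)
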